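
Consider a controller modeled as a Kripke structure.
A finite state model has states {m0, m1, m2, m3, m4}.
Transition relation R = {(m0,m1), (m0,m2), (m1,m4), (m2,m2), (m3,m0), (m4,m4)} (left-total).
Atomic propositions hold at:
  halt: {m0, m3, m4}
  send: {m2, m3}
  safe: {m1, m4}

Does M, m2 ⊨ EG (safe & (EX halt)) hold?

No

Sat(EX halt) = {s : some successor in {m0, m3, m4}} = {m1, m3, m4}
Sat(safe & (EX halt)) = {m1, m4}
EG (safe & (EX halt)): greatest fixpoint, start Z0 = {m1, m4}, keep only states in Sat with some successor in Z. Already a fixed point.
Sat(EG (safe & (EX halt))) = {m1, m4}
m2 ∉ Sat(EG (safe & (EX halt))) = {m1, m4}, so the formula does not hold at m2.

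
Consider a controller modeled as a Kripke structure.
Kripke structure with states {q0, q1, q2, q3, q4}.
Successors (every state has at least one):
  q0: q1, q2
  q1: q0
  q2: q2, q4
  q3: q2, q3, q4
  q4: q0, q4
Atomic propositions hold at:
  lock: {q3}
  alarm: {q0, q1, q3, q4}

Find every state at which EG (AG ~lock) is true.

Sat(~lock) = {q0, q1, q2, q4}
AG ~lock: greatest fixpoint, start Z0 = {q0, q1, q2, q4}, keep only states in Sat with every successor in Z. Already a fixed point.
Sat(AG ~lock) = {q0, q1, q2, q4}
EG (AG ~lock): greatest fixpoint, start Z0 = {q0, q1, q2, q4}, keep only states in Sat with some successor in Z. Already a fixed point.
Sat(EG (AG ~lock)) = {q0, q1, q2, q4}

{q0, q1, q2, q4}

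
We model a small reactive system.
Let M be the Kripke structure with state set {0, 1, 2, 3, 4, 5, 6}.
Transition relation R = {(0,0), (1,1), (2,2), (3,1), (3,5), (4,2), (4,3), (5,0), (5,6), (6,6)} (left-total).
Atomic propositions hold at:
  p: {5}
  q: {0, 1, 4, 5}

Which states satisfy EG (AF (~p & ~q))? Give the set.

Sat(~p) = {0, 1, 2, 3, 4, 6}
Sat(~q) = {2, 3, 6}
Sat(~p & ~q) = {2, 3, 6}
AF (~p & ~q): least fixpoint, start Z0 = {2, 3, 6}, add states with every successor in Z. Z1 = {2, 3, 4, 6}; fixed.
Sat(AF (~p & ~q)) = {2, 3, 4, 6}
EG (AF (~p & ~q)): greatest fixpoint, start Z0 = {2, 3, 4, 6}, keep only states in Sat with some successor in Z. Z1 = {2, 4, 6}; fixed.
Sat(EG (AF (~p & ~q))) = {2, 4, 6}

{2, 4, 6}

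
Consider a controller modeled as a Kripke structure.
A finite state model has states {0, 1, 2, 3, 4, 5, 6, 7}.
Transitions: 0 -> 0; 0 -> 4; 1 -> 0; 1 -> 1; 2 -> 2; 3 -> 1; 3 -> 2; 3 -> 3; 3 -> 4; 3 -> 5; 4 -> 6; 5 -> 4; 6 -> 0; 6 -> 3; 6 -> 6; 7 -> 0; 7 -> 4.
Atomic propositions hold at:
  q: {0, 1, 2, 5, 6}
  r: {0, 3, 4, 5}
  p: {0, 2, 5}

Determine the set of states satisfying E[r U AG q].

AG q: greatest fixpoint, start Z0 = {0, 1, 2, 5, 6}, keep only states in Sat with every successor in Z. Z1 = {1, 2}; Z2 = {2}; fixed.
Sat(AG q) = {2}
E[r U AG q]: least fixpoint, start Z0 = Sat(AG q) = {2}, add states in Sat(r) with some successor in Z. Z1 = {2, 3}; fixed.
Sat(E[r U AG q]) = {2, 3}

{2, 3}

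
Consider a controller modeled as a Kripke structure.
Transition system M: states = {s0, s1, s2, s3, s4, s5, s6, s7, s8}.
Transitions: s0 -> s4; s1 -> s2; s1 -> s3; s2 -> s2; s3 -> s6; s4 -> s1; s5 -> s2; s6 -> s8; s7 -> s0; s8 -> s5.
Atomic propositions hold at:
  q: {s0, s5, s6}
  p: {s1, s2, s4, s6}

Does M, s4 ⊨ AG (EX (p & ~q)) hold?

No

Sat(~q) = {s1, s2, s3, s4, s7, s8}
Sat(p & ~q) = {s1, s2, s4}
Sat(EX (p & ~q)) = {s : some successor in {s1, s2, s4}} = {s0, s1, s2, s4, s5}
AG (EX (p & ~q)): greatest fixpoint, start Z0 = {s0, s1, s2, s4, s5}, keep only states in Sat with every successor in Z. Z1 = {s0, s2, s4, s5}; Z2 = {s0, s2, s5}; Z3 = {s2, s5}; fixed.
Sat(AG (EX (p & ~q))) = {s2, s5}
s4 ∉ Sat(AG (EX (p & ~q))) = {s2, s5}, so the formula does not hold at s4.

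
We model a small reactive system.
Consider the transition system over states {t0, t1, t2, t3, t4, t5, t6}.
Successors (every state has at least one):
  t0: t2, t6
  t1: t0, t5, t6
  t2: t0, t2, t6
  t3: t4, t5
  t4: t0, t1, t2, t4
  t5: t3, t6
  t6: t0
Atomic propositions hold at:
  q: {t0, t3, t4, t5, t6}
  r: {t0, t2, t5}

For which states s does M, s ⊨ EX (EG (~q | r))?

Sat(~q) = {t1, t2}
Sat(~q | r) = {t0, t1, t2, t5}
EG (~q | r): greatest fixpoint, start Z0 = {t0, t1, t2, t5}, keep only states in Sat with some successor in Z. Z1 = {t0, t1, t2}; fixed.
Sat(EG (~q | r)) = {t0, t1, t2}
Sat(EX (EG (~q | r))) = {s : some successor in {t0, t1, t2}} = {t0, t1, t2, t4, t6}

{t0, t1, t2, t4, t6}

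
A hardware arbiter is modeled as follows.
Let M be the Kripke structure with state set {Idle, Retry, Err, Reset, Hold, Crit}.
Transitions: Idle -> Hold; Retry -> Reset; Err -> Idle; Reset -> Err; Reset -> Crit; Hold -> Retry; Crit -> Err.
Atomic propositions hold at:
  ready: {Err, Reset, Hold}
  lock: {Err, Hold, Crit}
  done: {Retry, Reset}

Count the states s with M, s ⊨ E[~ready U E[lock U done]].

4

Sat(~ready) = {Idle, Retry, Crit}
E[lock U done]: least fixpoint, start Z0 = Sat(done) = {Retry, Reset}, add states in Sat(lock) with some successor in Z. Z1 = {Retry, Reset, Hold}; fixed.
Sat(E[lock U done]) = {Retry, Reset, Hold}
E[~ready U E[lock U done]]: least fixpoint, start Z0 = Sat(E[lock U done]) = {Retry, Reset, Hold}, add states in Sat(~ready) with some successor in Z. Z1 = {Idle, Retry, Reset, Hold}; fixed.
Sat(E[~ready U E[lock U done]]) = {Idle, Retry, Reset, Hold}
|Sat(E[~ready U E[lock U done]])| = |{Idle, Retry, Reset, Hold}| = 4.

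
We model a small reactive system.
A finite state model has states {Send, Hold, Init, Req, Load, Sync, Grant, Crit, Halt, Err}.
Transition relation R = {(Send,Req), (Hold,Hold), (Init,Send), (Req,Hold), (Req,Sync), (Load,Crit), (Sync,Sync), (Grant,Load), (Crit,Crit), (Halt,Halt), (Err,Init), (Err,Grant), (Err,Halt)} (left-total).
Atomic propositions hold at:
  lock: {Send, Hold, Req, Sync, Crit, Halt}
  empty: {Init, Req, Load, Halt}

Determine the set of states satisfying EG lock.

{Send, Hold, Req, Sync, Crit, Halt}

EG lock: greatest fixpoint, start Z0 = {Send, Hold, Req, Sync, Crit, Halt}, keep only states in Sat with some successor in Z. Already a fixed point.
Sat(EG lock) = {Send, Hold, Req, Sync, Crit, Halt}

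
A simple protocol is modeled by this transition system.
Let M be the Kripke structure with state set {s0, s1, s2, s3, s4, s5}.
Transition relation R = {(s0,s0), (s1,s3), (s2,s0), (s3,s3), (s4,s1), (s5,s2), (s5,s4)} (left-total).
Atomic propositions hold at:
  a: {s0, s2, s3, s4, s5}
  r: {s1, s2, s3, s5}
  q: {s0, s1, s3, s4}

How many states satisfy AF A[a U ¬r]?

Sat(¬r) = {s0, s4}
A[a U ¬r]: least fixpoint, start Z0 = Sat(¬r) = {s0, s4}, add states in Sat(a) with every successor in Z. Z1 = {s0, s2, s4}; Z2 = {s0, s2, s4, s5}; fixed.
Sat(A[a U ¬r]) = {s0, s2, s4, s5}
AF A[a U ¬r]: least fixpoint, start Z0 = {s0, s2, s4, s5}, add states with every successor in Z. Already a fixed point.
Sat(AF A[a U ¬r]) = {s0, s2, s4, s5}
|Sat(AF A[a U ¬r])| = |{s0, s2, s4, s5}| = 4.

4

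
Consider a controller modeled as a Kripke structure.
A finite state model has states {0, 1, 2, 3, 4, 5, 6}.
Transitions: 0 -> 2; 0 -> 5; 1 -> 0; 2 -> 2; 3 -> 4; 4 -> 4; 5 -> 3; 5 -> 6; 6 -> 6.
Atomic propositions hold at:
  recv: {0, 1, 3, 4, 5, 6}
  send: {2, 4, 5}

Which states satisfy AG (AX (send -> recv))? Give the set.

{3, 4, 5, 6}

Sat(send -> recv) = {0, 1, 3, 4, 5, 6}
Sat(AX (send -> recv)) = {s : every successor in {0, 1, 3, 4, 5, 6}} = {1, 3, 4, 5, 6}
AG (AX (send -> recv)): greatest fixpoint, start Z0 = {1, 3, 4, 5, 6}, keep only states in Sat with every successor in Z. Z1 = {3, 4, 5, 6}; fixed.
Sat(AG (AX (send -> recv))) = {3, 4, 5, 6}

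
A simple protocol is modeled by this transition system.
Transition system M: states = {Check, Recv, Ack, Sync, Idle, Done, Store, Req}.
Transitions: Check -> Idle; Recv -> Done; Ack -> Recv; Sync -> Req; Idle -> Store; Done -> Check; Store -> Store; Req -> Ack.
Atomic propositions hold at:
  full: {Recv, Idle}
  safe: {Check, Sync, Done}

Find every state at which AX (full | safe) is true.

Sat(full | safe) = {Check, Recv, Sync, Idle, Done}
Sat(AX (full | safe)) = {s : every successor in {Check, Recv, Sync, Idle, Done}} = {Check, Recv, Ack, Done}

{Check, Recv, Ack, Done}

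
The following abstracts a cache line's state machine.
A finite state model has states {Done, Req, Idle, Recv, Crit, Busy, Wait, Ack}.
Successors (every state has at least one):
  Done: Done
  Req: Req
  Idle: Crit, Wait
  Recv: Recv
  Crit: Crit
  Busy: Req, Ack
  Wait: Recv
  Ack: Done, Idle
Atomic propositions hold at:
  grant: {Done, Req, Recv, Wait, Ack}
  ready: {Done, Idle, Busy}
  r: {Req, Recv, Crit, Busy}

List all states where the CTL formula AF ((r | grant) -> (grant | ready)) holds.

{Done, Req, Idle, Recv, Busy, Wait, Ack}

Sat(r | grant) = {Done, Req, Recv, Crit, Busy, Wait, Ack}
Sat(grant | ready) = {Done, Req, Idle, Recv, Busy, Wait, Ack}
Sat((r | grant) -> (grant | ready)) = {Done, Req, Idle, Recv, Busy, Wait, Ack}
AF ((r | grant) -> (grant | ready)): least fixpoint, start Z0 = {Done, Req, Idle, Recv, Busy, Wait, Ack}, add states with every successor in Z. Already a fixed point.
Sat(AF ((r | grant) -> (grant | ready))) = {Done, Req, Idle, Recv, Busy, Wait, Ack}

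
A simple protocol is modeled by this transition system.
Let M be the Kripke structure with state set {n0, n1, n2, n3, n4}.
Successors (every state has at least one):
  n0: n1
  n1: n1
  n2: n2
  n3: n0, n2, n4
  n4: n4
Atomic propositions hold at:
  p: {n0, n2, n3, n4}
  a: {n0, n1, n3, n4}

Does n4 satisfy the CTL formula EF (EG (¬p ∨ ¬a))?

Sat(¬p) = {n1}
Sat(¬a) = {n2}
Sat(¬p ∨ ¬a) = {n1, n2}
EG (¬p ∨ ¬a): greatest fixpoint, start Z0 = {n1, n2}, keep only states in Sat with some successor in Z. Already a fixed point.
Sat(EG (¬p ∨ ¬a)) = {n1, n2}
EF (EG (¬p ∨ ¬a)): least fixpoint, start Z0 = {n1, n2}, add states with some successor in Z. Z1 = {n0, n1, n2, n3}; fixed.
Sat(EF (EG (¬p ∨ ¬a))) = {n0, n1, n2, n3}
n4 ∉ Sat(EF (EG (¬p ∨ ¬a))) = {n0, n1, n2, n3}, so the formula does not hold at n4.

No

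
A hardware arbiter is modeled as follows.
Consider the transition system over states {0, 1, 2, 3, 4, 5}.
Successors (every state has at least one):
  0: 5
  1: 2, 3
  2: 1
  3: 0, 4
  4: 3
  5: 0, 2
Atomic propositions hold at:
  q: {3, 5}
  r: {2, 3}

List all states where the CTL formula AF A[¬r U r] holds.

{1, 2, 3, 4}

Sat(¬r) = {0, 1, 4, 5}
A[¬r U r]: least fixpoint, start Z0 = Sat(r) = {2, 3}, add states in Sat(¬r) with every successor in Z. Z1 = {1, 2, 3, 4}; fixed.
Sat(A[¬r U r]) = {1, 2, 3, 4}
AF A[¬r U r]: least fixpoint, start Z0 = {1, 2, 3, 4}, add states with every successor in Z. Already a fixed point.
Sat(AF A[¬r U r]) = {1, 2, 3, 4}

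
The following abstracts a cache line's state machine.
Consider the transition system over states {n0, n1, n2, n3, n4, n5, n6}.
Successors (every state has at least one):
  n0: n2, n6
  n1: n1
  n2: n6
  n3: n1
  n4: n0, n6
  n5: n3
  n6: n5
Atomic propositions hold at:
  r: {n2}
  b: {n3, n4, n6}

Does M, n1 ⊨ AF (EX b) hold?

No

Sat(EX b) = {s : some successor in {n3, n4, n6}} = {n0, n2, n4, n5}
AF (EX b): least fixpoint, start Z0 = {n0, n2, n4, n5}, add states with every successor in Z. Z1 = {n0, n2, n4, n5, n6}; fixed.
Sat(AF (EX b)) = {n0, n2, n4, n5, n6}
n1 ∉ Sat(AF (EX b)) = {n0, n2, n4, n5, n6}, so the formula does not hold at n1.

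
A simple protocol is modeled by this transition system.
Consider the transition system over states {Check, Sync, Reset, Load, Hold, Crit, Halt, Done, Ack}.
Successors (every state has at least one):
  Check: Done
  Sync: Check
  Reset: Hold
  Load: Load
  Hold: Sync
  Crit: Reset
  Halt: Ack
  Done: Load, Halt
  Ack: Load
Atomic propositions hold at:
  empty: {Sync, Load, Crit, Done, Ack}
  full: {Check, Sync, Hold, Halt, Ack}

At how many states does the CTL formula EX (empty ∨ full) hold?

Sat(empty ∨ full) = {Check, Sync, Load, Hold, Crit, Halt, Done, Ack}
Sat(EX (empty ∨ full)) = {s : some successor in {Check, Sync, Load, Hold, Crit, Halt, Done, Ack}} = {Check, Sync, Reset, Load, Hold, Halt, Done, Ack}
|Sat(EX (empty ∨ full))| = |{Check, Sync, Reset, Load, Hold, Halt, Done, Ack}| = 8.

8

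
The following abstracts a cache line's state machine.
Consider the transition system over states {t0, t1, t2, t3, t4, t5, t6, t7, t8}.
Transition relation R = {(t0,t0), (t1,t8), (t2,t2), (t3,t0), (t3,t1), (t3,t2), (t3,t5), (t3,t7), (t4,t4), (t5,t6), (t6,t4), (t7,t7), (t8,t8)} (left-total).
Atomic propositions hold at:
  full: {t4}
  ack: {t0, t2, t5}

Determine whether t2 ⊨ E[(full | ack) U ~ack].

Sat(full | ack) = {t0, t2, t4, t5}
Sat(~ack) = {t1, t3, t4, t6, t7, t8}
E[(full | ack) U ~ack]: least fixpoint, start Z0 = Sat(~ack) = {t1, t3, t4, t6, t7, t8}, add states in Sat(full | ack) with some successor in Z. Z1 = {t1, t3, t4, t5, t6, t7, t8}; fixed.
Sat(E[(full | ack) U ~ack]) = {t1, t3, t4, t5, t6, t7, t8}
t2 ∉ Sat(E[(full | ack) U ~ack]) = {t1, t3, t4, t5, t6, t7, t8}, so the formula does not hold at t2.

No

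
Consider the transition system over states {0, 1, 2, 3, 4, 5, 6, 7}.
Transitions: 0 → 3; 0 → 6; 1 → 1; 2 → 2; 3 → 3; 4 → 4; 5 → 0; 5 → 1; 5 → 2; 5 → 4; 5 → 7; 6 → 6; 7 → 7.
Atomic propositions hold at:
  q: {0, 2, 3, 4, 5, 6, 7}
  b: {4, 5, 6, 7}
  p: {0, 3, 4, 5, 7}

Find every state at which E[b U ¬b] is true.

Sat(¬b) = {0, 1, 2, 3}
E[b U ¬b]: least fixpoint, start Z0 = Sat(¬b) = {0, 1, 2, 3}, add states in Sat(b) with some successor in Z. Z1 = {0, 1, 2, 3, 5}; fixed.
Sat(E[b U ¬b]) = {0, 1, 2, 3, 5}

{0, 1, 2, 3, 5}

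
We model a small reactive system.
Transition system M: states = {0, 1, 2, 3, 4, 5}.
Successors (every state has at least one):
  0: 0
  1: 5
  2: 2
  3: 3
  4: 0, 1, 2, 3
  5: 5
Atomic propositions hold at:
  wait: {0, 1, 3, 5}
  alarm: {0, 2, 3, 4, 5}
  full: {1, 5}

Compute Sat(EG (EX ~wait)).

Sat(~wait) = {2, 4}
Sat(EX ~wait) = {s : some successor in {2, 4}} = {2, 4}
EG (EX ~wait): greatest fixpoint, start Z0 = {2, 4}, keep only states in Sat with some successor in Z. Already a fixed point.
Sat(EG (EX ~wait)) = {2, 4}

{2, 4}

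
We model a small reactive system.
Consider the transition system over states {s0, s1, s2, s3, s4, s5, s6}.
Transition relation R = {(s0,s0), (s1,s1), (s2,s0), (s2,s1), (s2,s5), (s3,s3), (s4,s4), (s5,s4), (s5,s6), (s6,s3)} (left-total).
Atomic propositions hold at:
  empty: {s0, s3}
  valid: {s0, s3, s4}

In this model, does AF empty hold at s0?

Yes

AF empty: least fixpoint, start Z0 = {s0, s3}, add states with every successor in Z. Z1 = {s0, s3, s6}; fixed.
Sat(AF empty) = {s0, s3, s6}
s0 ∈ Sat(AF empty) = {s0, s3, s6}, so the formula holds at s0.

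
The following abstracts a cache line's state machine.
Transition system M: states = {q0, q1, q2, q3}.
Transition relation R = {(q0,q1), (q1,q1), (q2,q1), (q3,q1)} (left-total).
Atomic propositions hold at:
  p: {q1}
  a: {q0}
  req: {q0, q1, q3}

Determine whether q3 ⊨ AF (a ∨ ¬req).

No

Sat(¬req) = {q2}
Sat(a ∨ ¬req) = {q0, q2}
AF (a ∨ ¬req): least fixpoint, start Z0 = {q0, q2}, add states with every successor in Z. Already a fixed point.
Sat(AF (a ∨ ¬req)) = {q0, q2}
q3 ∉ Sat(AF (a ∨ ¬req)) = {q0, q2}, so the formula does not hold at q3.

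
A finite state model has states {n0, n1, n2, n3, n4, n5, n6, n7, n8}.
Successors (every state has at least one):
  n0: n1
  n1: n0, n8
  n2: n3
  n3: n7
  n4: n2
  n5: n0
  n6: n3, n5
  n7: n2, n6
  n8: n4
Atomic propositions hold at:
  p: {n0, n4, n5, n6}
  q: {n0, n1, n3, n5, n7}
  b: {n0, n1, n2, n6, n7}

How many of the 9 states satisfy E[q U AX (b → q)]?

Sat(b → q) = {n0, n1, n3, n4, n5, n7, n8}
Sat(AX (b → q)) = {s : every successor in {n0, n1, n3, n4, n5, n7, n8}} = {n0, n1, n2, n3, n5, n6, n8}
E[q U AX (b → q)]: least fixpoint, start Z0 = Sat(AX (b → q)) = {n0, n1, n2, n3, n5, n6, n8}, add states in Sat(q) with some successor in Z. Z1 = {n0, n1, n2, n3, n5, n6, n7, n8}; fixed.
Sat(E[q U AX (b → q)]) = {n0, n1, n2, n3, n5, n6, n7, n8}
|Sat(E[q U AX (b → q)])| = |{n0, n1, n2, n3, n5, n6, n7, n8}| = 8.

8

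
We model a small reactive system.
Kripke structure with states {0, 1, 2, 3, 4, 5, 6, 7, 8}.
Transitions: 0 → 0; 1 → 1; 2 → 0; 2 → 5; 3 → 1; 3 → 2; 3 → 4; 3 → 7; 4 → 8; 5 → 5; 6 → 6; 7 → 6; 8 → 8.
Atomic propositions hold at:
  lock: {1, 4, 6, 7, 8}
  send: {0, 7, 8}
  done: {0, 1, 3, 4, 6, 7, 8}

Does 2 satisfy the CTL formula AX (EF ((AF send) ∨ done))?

No

AF send: least fixpoint, start Z0 = {0, 7, 8}, add states with every successor in Z. Z1 = {0, 4, 7, 8}; fixed.
Sat(AF send) = {0, 4, 7, 8}
Sat((AF send) ∨ done) = {0, 1, 3, 4, 6, 7, 8}
EF ((AF send) ∨ done): least fixpoint, start Z0 = {0, 1, 3, 4, 6, 7, 8}, add states with some successor in Z. Z1 = {0, 1, 2, 3, 4, 6, 7, 8}; fixed.
Sat(EF ((AF send) ∨ done)) = {0, 1, 2, 3, 4, 6, 7, 8}
Sat(AX (EF ((AF send) ∨ done))) = {s : every successor in {0, 1, 2, 3, 4, 6, 7, 8}} = {0, 1, 3, 4, 6, 7, 8}
2 ∉ Sat(AX (EF ((AF send) ∨ done))) = {0, 1, 3, 4, 6, 7, 8}, so the formula does not hold at 2.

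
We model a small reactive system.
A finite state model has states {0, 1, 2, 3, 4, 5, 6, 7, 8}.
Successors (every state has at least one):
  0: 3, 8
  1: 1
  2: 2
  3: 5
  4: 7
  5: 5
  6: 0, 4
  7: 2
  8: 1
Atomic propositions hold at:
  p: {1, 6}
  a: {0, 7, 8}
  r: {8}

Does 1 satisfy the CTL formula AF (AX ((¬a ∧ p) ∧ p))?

Yes

Sat(¬a) = {1, 2, 3, 4, 5, 6}
Sat(¬a ∧ p) = {1, 6}
Sat((¬a ∧ p) ∧ p) = {1, 6}
Sat(AX ((¬a ∧ p) ∧ p)) = {s : every successor in {1, 6}} = {1, 8}
AF (AX ((¬a ∧ p) ∧ p)): least fixpoint, start Z0 = {1, 8}, add states with every successor in Z. Already a fixed point.
Sat(AF (AX ((¬a ∧ p) ∧ p))) = {1, 8}
1 ∈ Sat(AF (AX ((¬a ∧ p) ∧ p))) = {1, 8}, so the formula holds at 1.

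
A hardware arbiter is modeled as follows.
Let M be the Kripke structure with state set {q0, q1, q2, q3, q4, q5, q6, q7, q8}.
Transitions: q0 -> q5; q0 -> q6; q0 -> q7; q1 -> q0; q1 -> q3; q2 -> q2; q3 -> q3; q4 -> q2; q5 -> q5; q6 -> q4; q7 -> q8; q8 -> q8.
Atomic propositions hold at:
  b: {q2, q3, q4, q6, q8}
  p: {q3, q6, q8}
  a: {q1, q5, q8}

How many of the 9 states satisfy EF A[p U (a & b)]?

Sat(a & b) = {q8}
A[p U (a & b)]: least fixpoint, start Z0 = Sat((a & b)) = {q8}, add states in Sat(p) with every successor in Z. Already a fixed point.
Sat(A[p U (a & b)]) = {q8}
EF A[p U (a & b)]: least fixpoint, start Z0 = {q8}, add states with some successor in Z. Z1 = {q7, q8}; Z2 = {q0, q7, q8}; Z3 = {q0, q1, q7, q8}; fixed.
Sat(EF A[p U (a & b)]) = {q0, q1, q7, q8}
|Sat(EF A[p U (a & b)])| = |{q0, q1, q7, q8}| = 4.

4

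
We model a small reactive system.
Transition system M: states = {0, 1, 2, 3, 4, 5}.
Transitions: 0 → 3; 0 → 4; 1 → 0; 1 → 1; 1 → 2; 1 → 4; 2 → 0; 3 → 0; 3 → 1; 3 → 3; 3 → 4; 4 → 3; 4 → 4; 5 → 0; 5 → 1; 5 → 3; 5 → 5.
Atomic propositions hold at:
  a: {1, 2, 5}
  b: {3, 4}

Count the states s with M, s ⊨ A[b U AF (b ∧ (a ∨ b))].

4

Sat(a ∨ b) = {1, 2, 3, 4, 5}
Sat(b ∧ (a ∨ b)) = {3, 4}
AF (b ∧ (a ∨ b)): least fixpoint, start Z0 = {3, 4}, add states with every successor in Z. Z1 = {0, 3, 4}; Z2 = {0, 2, 3, 4}; fixed.
Sat(AF (b ∧ (a ∨ b))) = {0, 2, 3, 4}
A[b U AF (b ∧ (a ∨ b))]: least fixpoint, start Z0 = Sat(AF (b ∧ (a ∨ b))) = {0, 2, 3, 4}, add states in Sat(b) with every successor in Z. Already a fixed point.
Sat(A[b U AF (b ∧ (a ∨ b))]) = {0, 2, 3, 4}
|Sat(A[b U AF (b ∧ (a ∨ b))])| = |{0, 2, 3, 4}| = 4.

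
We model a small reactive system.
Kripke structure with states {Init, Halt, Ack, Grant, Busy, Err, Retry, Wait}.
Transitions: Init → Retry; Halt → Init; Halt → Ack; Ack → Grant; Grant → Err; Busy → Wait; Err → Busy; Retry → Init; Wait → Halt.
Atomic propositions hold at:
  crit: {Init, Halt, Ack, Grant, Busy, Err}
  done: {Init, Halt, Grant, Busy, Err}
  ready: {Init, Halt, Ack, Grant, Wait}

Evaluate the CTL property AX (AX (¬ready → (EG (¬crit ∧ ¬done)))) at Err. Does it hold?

Yes

Sat(¬ready) = {Busy, Err, Retry}
Sat(¬crit) = {Retry, Wait}
Sat(¬done) = {Ack, Retry, Wait}
Sat(¬crit ∧ ¬done) = {Retry, Wait}
EG (¬crit ∧ ¬done): greatest fixpoint, start Z0 = {Retry, Wait}, keep only states in Sat with some successor in Z. Z1 = ∅; fixed.
Sat(EG (¬crit ∧ ¬done)) = ∅
Sat(¬ready → (EG (¬crit ∧ ¬done))) = {Init, Halt, Ack, Grant, Wait}
Sat(AX (¬ready → (EG (¬crit ∧ ¬done)))) = {s : every successor in {Init, Halt, Ack, Grant, Wait}} = {Halt, Ack, Busy, Retry, Wait}
Sat(AX (AX (¬ready → (EG (¬crit ∧ ¬done))))) = {s : every successor in {Halt, Ack, Busy, Retry, Wait}} = {Init, Busy, Err, Wait}
Err ∈ Sat(AX (AX (¬ready → (EG (¬crit ∧ ¬done))))) = {Init, Busy, Err, Wait}, so the formula holds at Err.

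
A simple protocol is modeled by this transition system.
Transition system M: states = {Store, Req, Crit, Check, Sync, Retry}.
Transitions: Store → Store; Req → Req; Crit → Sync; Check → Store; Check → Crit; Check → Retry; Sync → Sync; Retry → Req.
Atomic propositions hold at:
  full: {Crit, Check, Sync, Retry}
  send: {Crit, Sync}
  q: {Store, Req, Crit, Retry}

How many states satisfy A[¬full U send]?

2

Sat(¬full) = {Store, Req}
A[¬full U send]: least fixpoint, start Z0 = Sat(send) = {Crit, Sync}, add states in Sat(¬full) with every successor in Z. Already a fixed point.
Sat(A[¬full U send]) = {Crit, Sync}
|Sat(A[¬full U send])| = |{Crit, Sync}| = 2.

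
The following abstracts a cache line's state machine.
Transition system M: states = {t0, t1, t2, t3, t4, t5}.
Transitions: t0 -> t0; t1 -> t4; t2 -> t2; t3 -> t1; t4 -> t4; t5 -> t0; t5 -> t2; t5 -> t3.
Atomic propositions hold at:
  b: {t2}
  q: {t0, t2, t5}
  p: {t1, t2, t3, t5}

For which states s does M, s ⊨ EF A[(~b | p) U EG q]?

Sat(~b) = {t0, t1, t3, t4, t5}
Sat(~b | p) = {t0, t1, t2, t3, t4, t5}
EG q: greatest fixpoint, start Z0 = {t0, t2, t5}, keep only states in Sat with some successor in Z. Already a fixed point.
Sat(EG q) = {t0, t2, t5}
A[(~b | p) U EG q]: least fixpoint, start Z0 = Sat(EG q) = {t0, t2, t5}, add states in Sat(~b | p) with every successor in Z. Already a fixed point.
Sat(A[(~b | p) U EG q]) = {t0, t2, t5}
EF A[(~b | p) U EG q]: least fixpoint, start Z0 = {t0, t2, t5}, add states with some successor in Z. Already a fixed point.
Sat(EF A[(~b | p) U EG q]) = {t0, t2, t5}

{t0, t2, t5}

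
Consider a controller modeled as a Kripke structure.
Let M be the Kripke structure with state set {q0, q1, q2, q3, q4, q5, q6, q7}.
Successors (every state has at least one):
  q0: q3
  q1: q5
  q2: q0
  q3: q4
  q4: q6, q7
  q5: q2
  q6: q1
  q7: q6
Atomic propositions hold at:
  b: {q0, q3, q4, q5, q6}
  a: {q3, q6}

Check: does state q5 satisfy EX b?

No

Sat(EX b) = {s : some successor in {q0, q3, q4, q5, q6}} = {q0, q1, q2, q3, q4, q7}
q5 ∉ Sat(EX b) = {q0, q1, q2, q3, q4, q7}, so the formula does not hold at q5.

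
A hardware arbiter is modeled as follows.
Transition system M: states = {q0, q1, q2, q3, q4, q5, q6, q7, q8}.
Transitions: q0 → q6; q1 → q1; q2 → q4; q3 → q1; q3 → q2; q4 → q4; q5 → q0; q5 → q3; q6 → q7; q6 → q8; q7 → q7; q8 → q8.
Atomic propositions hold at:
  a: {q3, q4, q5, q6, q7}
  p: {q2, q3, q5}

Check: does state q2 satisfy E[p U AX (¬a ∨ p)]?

Sat(¬a) = {q0, q1, q2, q8}
Sat(¬a ∨ p) = {q0, q1, q2, q3, q5, q8}
Sat(AX (¬a ∨ p)) = {s : every successor in {q0, q1, q2, q3, q5, q8}} = {q1, q3, q5, q8}
E[p U AX (¬a ∨ p)]: least fixpoint, start Z0 = Sat(AX (¬a ∨ p)) = {q1, q3, q5, q8}, add states in Sat(p) with some successor in Z. Already a fixed point.
Sat(E[p U AX (¬a ∨ p)]) = {q1, q3, q5, q8}
q2 ∉ Sat(E[p U AX (¬a ∨ p)]) = {q1, q3, q5, q8}, so the formula does not hold at q2.

No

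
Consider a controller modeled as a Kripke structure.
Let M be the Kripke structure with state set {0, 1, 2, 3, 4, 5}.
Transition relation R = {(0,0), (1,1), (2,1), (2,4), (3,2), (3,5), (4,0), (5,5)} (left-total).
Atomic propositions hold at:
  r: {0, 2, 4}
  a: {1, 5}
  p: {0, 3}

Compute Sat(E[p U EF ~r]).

Sat(~r) = {1, 3, 5}
EF ~r: least fixpoint, start Z0 = {1, 3, 5}, add states with some successor in Z. Z1 = {1, 2, 3, 5}; fixed.
Sat(EF ~r) = {1, 2, 3, 5}
E[p U EF ~r]: least fixpoint, start Z0 = Sat(EF ~r) = {1, 2, 3, 5}, add states in Sat(p) with some successor in Z. Already a fixed point.
Sat(E[p U EF ~r]) = {1, 2, 3, 5}

{1, 2, 3, 5}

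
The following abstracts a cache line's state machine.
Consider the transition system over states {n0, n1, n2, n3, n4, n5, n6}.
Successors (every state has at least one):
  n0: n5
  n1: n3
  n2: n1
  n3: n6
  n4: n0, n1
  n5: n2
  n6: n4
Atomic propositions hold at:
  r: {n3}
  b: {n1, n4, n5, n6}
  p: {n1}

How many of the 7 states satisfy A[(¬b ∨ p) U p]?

Sat(¬b) = {n0, n2, n3}
Sat(¬b ∨ p) = {n0, n1, n2, n3}
A[(¬b ∨ p) U p]: least fixpoint, start Z0 = Sat(p) = {n1}, add states in Sat(¬b ∨ p) with every successor in Z. Z1 = {n1, n2}; fixed.
Sat(A[(¬b ∨ p) U p]) = {n1, n2}
|Sat(A[(¬b ∨ p) U p])| = |{n1, n2}| = 2.

2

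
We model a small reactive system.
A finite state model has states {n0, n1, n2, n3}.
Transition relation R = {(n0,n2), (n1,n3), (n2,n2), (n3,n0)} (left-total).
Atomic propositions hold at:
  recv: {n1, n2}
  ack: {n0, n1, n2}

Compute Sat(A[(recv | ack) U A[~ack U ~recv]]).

{n0, n1, n3}

Sat(recv | ack) = {n0, n1, n2}
Sat(~ack) = {n3}
Sat(~recv) = {n0, n3}
A[~ack U ~recv]: least fixpoint, start Z0 = Sat(~recv) = {n0, n3}, add states in Sat(~ack) with every successor in Z. Already a fixed point.
Sat(A[~ack U ~recv]) = {n0, n3}
A[(recv | ack) U A[~ack U ~recv]]: least fixpoint, start Z0 = Sat(A[~ack U ~recv]) = {n0, n3}, add states in Sat(recv | ack) with every successor in Z. Z1 = {n0, n1, n3}; fixed.
Sat(A[(recv | ack) U A[~ack U ~recv]]) = {n0, n1, n3}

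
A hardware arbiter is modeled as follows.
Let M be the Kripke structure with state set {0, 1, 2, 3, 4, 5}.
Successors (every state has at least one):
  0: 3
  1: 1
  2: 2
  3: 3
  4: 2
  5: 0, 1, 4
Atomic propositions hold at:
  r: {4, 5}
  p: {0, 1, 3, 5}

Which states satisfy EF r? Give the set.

{4, 5}

EF r: least fixpoint, start Z0 = {4, 5}, add states with some successor in Z. Already a fixed point.
Sat(EF r) = {4, 5}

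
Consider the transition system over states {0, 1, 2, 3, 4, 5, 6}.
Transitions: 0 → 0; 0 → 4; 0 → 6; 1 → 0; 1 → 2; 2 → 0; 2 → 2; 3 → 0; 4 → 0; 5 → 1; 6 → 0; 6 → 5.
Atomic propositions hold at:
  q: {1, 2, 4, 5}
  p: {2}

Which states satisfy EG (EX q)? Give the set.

{0, 1, 2, 5, 6}

Sat(EX q) = {s : some successor in {1, 2, 4, 5}} = {0, 1, 2, 5, 6}
EG (EX q): greatest fixpoint, start Z0 = {0, 1, 2, 5, 6}, keep only states in Sat with some successor in Z. Already a fixed point.
Sat(EG (EX q)) = {0, 1, 2, 5, 6}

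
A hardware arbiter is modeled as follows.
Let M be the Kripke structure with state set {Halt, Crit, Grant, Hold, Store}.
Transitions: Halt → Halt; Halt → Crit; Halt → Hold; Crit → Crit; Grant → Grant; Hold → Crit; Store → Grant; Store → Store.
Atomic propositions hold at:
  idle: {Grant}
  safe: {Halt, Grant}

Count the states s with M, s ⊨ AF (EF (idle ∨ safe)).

3

Sat(idle ∨ safe) = {Halt, Grant}
EF (idle ∨ safe): least fixpoint, start Z0 = {Halt, Grant}, add states with some successor in Z. Z1 = {Halt, Grant, Store}; fixed.
Sat(EF (idle ∨ safe)) = {Halt, Grant, Store}
AF (EF (idle ∨ safe)): least fixpoint, start Z0 = {Halt, Grant, Store}, add states with every successor in Z. Already a fixed point.
Sat(AF (EF (idle ∨ safe))) = {Halt, Grant, Store}
|Sat(AF (EF (idle ∨ safe)))| = |{Halt, Grant, Store}| = 3.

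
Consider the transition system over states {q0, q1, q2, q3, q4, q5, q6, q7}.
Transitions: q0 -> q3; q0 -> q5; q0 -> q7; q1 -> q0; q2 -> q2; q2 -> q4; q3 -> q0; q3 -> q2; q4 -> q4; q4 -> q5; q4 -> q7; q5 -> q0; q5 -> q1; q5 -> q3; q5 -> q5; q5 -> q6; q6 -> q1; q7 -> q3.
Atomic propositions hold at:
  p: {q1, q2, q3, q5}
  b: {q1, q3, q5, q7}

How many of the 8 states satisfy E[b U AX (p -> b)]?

7

Sat(p -> b) = {q0, q1, q3, q4, q5, q6, q7}
Sat(AX (p -> b)) = {s : every successor in {q0, q1, q3, q4, q5, q6, q7}} = {q0, q1, q4, q5, q6, q7}
E[b U AX (p -> b)]: least fixpoint, start Z0 = Sat(AX (p -> b)) = {q0, q1, q4, q5, q6, q7}, add states in Sat(b) with some successor in Z. Z1 = {q0, q1, q3, q4, q5, q6, q7}; fixed.
Sat(E[b U AX (p -> b)]) = {q0, q1, q3, q4, q5, q6, q7}
|Sat(E[b U AX (p -> b)])| = |{q0, q1, q3, q4, q5, q6, q7}| = 7.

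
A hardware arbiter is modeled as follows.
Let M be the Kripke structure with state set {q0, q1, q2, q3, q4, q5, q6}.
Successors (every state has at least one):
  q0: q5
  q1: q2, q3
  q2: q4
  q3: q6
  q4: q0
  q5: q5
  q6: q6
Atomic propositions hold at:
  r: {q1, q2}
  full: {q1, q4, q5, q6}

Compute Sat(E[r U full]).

E[r U full]: least fixpoint, start Z0 = Sat(full) = {q1, q4, q5, q6}, add states in Sat(r) with some successor in Z. Z1 = {q1, q2, q4, q5, q6}; fixed.
Sat(E[r U full]) = {q1, q2, q4, q5, q6}

{q1, q2, q4, q5, q6}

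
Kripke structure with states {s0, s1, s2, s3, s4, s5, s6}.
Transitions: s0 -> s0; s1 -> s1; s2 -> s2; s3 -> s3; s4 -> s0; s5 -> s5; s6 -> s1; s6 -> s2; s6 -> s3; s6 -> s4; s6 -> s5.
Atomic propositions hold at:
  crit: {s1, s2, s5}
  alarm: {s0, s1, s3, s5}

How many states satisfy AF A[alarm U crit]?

A[alarm U crit]: least fixpoint, start Z0 = Sat(crit) = {s1, s2, s5}, add states in Sat(alarm) with every successor in Z. Already a fixed point.
Sat(A[alarm U crit]) = {s1, s2, s5}
AF A[alarm U crit]: least fixpoint, start Z0 = {s1, s2, s5}, add states with every successor in Z. Already a fixed point.
Sat(AF A[alarm U crit]) = {s1, s2, s5}
|Sat(AF A[alarm U crit])| = |{s1, s2, s5}| = 3.

3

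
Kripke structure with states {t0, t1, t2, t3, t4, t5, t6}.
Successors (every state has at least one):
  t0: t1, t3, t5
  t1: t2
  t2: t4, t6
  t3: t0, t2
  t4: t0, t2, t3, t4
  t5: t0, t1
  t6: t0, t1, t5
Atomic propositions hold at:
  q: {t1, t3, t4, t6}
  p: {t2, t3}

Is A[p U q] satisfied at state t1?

A[p U q]: least fixpoint, start Z0 = Sat(q) = {t1, t3, t4, t6}, add states in Sat(p) with every successor in Z. Z1 = {t1, t2, t3, t4, t6}; fixed.
Sat(A[p U q]) = {t1, t2, t3, t4, t6}
t1 ∈ Sat(A[p U q]) = {t1, t2, t3, t4, t6}, so the formula holds at t1.

Yes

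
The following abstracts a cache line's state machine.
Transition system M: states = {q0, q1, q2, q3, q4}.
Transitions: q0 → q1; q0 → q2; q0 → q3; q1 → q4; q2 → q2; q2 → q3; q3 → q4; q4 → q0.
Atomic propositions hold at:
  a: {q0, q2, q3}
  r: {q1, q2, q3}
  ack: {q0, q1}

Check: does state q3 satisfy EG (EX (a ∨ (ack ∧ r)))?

Sat(ack ∧ r) = {q1}
Sat(a ∨ (ack ∧ r)) = {q0, q1, q2, q3}
Sat(EX (a ∨ (ack ∧ r))) = {s : some successor in {q0, q1, q2, q3}} = {q0, q2, q4}
EG (EX (a ∨ (ack ∧ r))): greatest fixpoint, start Z0 = {q0, q2, q4}, keep only states in Sat with some successor in Z. Already a fixed point.
Sat(EG (EX (a ∨ (ack ∧ r)))) = {q0, q2, q4}
q3 ∉ Sat(EG (EX (a ∨ (ack ∧ r)))) = {q0, q2, q4}, so the formula does not hold at q3.

No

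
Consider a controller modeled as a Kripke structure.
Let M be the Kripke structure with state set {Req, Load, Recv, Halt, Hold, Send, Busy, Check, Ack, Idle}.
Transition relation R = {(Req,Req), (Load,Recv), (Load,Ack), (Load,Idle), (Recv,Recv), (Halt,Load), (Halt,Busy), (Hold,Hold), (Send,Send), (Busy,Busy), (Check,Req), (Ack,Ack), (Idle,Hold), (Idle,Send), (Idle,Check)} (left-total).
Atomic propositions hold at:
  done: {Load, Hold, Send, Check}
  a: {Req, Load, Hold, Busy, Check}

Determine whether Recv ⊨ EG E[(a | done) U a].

No

Sat(a | done) = {Req, Load, Hold, Send, Busy, Check}
E[(a | done) U a]: least fixpoint, start Z0 = Sat(a) = {Req, Load, Hold, Busy, Check}, add states in Sat(a | done) with some successor in Z. Already a fixed point.
Sat(E[(a | done) U a]) = {Req, Load, Hold, Busy, Check}
EG E[(a | done) U a]: greatest fixpoint, start Z0 = {Req, Load, Hold, Busy, Check}, keep only states in Sat with some successor in Z. Z1 = {Req, Hold, Busy, Check}; fixed.
Sat(EG E[(a | done) U a]) = {Req, Hold, Busy, Check}
Recv ∉ Sat(EG E[(a | done) U a]) = {Req, Hold, Busy, Check}, so the formula does not hold at Recv.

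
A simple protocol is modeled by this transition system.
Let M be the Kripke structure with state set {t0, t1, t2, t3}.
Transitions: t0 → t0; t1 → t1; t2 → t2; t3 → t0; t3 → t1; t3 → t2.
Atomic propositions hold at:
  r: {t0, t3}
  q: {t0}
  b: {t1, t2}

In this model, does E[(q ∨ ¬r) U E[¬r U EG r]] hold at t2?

Sat(¬r) = {t1, t2}
Sat(q ∨ ¬r) = {t0, t1, t2}
EG r: greatest fixpoint, start Z0 = {t0, t3}, keep only states in Sat with some successor in Z. Already a fixed point.
Sat(EG r) = {t0, t3}
E[¬r U EG r]: least fixpoint, start Z0 = Sat(EG r) = {t0, t3}, add states in Sat(¬r) with some successor in Z. Already a fixed point.
Sat(E[¬r U EG r]) = {t0, t3}
E[(q ∨ ¬r) U E[¬r U EG r]]: least fixpoint, start Z0 = Sat(E[¬r U EG r]) = {t0, t3}, add states in Sat(q ∨ ¬r) with some successor in Z. Already a fixed point.
Sat(E[(q ∨ ¬r) U E[¬r U EG r]]) = {t0, t3}
t2 ∉ Sat(E[(q ∨ ¬r) U E[¬r U EG r]]) = {t0, t3}, so the formula does not hold at t2.

No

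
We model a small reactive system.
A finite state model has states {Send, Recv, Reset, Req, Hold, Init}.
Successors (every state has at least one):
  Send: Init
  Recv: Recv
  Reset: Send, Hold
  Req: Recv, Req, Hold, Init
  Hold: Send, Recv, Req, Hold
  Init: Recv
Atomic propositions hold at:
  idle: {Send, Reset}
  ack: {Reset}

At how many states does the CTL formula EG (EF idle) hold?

EF idle: least fixpoint, start Z0 = {Send, Reset}, add states with some successor in Z. Z1 = {Send, Reset, Hold}; Z2 = {Send, Reset, Req, Hold}; fixed.
Sat(EF idle) = {Send, Reset, Req, Hold}
EG (EF idle): greatest fixpoint, start Z0 = {Send, Reset, Req, Hold}, keep only states in Sat with some successor in Z. Z1 = {Reset, Req, Hold}; fixed.
Sat(EG (EF idle)) = {Reset, Req, Hold}
|Sat(EG (EF idle))| = |{Reset, Req, Hold}| = 3.

3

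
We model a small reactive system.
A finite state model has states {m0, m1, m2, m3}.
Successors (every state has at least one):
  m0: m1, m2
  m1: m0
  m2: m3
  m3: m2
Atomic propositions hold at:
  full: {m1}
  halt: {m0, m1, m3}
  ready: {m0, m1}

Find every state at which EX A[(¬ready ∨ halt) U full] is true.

{m0}

Sat(¬ready) = {m2, m3}
Sat(¬ready ∨ halt) = {m0, m1, m2, m3}
A[(¬ready ∨ halt) U full]: least fixpoint, start Z0 = Sat(full) = {m1}, add states in Sat(¬ready ∨ halt) with every successor in Z. Already a fixed point.
Sat(A[(¬ready ∨ halt) U full]) = {m1}
Sat(EX A[(¬ready ∨ halt) U full]) = {s : some successor in {m1}} = {m0}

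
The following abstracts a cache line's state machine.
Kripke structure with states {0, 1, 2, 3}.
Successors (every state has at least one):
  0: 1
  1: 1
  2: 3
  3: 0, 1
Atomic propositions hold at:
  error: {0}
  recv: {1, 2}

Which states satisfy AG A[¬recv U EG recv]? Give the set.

Sat(¬recv) = {0, 3}
EG recv: greatest fixpoint, start Z0 = {1, 2}, keep only states in Sat with some successor in Z. Z1 = {1}; fixed.
Sat(EG recv) = {1}
A[¬recv U EG recv]: least fixpoint, start Z0 = Sat(EG recv) = {1}, add states in Sat(¬recv) with every successor in Z. Z1 = {0, 1}; Z2 = {0, 1, 3}; fixed.
Sat(A[¬recv U EG recv]) = {0, 1, 3}
AG A[¬recv U EG recv]: greatest fixpoint, start Z0 = {0, 1, 3}, keep only states in Sat with every successor in Z. Already a fixed point.
Sat(AG A[¬recv U EG recv]) = {0, 1, 3}

{0, 1, 3}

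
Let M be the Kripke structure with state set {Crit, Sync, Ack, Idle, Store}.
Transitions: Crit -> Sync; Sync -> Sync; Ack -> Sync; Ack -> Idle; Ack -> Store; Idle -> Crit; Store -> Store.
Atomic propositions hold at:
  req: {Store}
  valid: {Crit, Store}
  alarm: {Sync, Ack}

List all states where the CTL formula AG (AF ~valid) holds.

{Crit, Sync, Idle}

Sat(~valid) = {Sync, Ack, Idle}
AF ~valid: least fixpoint, start Z0 = {Sync, Ack, Idle}, add states with every successor in Z. Z1 = {Crit, Sync, Ack, Idle}; fixed.
Sat(AF ~valid) = {Crit, Sync, Ack, Idle}
AG (AF ~valid): greatest fixpoint, start Z0 = {Crit, Sync, Ack, Idle}, keep only states in Sat with every successor in Z. Z1 = {Crit, Sync, Idle}; fixed.
Sat(AG (AF ~valid)) = {Crit, Sync, Idle}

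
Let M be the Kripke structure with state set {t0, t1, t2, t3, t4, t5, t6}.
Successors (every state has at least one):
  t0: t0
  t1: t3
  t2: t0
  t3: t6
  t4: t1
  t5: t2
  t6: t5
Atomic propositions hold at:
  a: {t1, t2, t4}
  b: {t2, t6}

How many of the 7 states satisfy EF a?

EF a: least fixpoint, start Z0 = {t1, t2, t4}, add states with some successor in Z. Z1 = {t1, t2, t4, t5}; Z2 = {t1, t2, t4, t5, t6}; Z3 = {t1, t2, t3, t4, t5, t6}; fixed.
Sat(EF a) = {t1, t2, t3, t4, t5, t6}
|Sat(EF a)| = |{t1, t2, t3, t4, t5, t6}| = 6.

6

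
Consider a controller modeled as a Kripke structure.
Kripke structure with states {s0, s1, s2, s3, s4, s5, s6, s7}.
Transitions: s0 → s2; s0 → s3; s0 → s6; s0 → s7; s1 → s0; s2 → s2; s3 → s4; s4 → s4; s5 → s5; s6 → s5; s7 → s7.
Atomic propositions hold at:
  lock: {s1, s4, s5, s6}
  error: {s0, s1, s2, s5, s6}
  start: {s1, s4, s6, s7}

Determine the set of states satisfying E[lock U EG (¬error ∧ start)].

Sat(¬error) = {s3, s4, s7}
Sat(¬error ∧ start) = {s4, s7}
EG (¬error ∧ start): greatest fixpoint, start Z0 = {s4, s7}, keep only states in Sat with some successor in Z. Already a fixed point.
Sat(EG (¬error ∧ start)) = {s4, s7}
E[lock U EG (¬error ∧ start)]: least fixpoint, start Z0 = Sat(EG (¬error ∧ start)) = {s4, s7}, add states in Sat(lock) with some successor in Z. Already a fixed point.
Sat(E[lock U EG (¬error ∧ start)]) = {s4, s7}

{s4, s7}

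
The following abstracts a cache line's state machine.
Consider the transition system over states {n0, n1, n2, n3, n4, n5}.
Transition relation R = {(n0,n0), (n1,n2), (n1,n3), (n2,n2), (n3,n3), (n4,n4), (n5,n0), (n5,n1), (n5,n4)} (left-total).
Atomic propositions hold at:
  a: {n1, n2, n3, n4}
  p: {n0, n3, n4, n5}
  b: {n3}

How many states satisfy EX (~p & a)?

3

Sat(~p) = {n1, n2}
Sat(~p & a) = {n1, n2}
Sat(EX (~p & a)) = {s : some successor in {n1, n2}} = {n1, n2, n5}
|Sat(EX (~p & a))| = |{n1, n2, n5}| = 3.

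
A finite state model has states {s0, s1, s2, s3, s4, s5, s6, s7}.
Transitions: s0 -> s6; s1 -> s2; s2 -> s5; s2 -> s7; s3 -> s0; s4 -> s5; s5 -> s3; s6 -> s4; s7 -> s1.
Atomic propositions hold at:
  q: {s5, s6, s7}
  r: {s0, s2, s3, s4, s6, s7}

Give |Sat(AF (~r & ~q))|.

Sat(~r) = {s1, s5}
Sat(~q) = {s0, s1, s2, s3, s4}
Sat(~r & ~q) = {s1}
AF (~r & ~q): least fixpoint, start Z0 = {s1}, add states with every successor in Z. Z1 = {s1, s7}; fixed.
Sat(AF (~r & ~q)) = {s1, s7}
|Sat(AF (~r & ~q))| = |{s1, s7}| = 2.

2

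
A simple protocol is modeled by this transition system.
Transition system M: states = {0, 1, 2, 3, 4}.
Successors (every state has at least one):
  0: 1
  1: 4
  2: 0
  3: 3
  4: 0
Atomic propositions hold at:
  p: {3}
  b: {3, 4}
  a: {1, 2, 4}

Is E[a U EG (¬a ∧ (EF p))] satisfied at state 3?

Yes

Sat(¬a) = {0, 3}
EF p: least fixpoint, start Z0 = {3}, add states with some successor in Z. Already a fixed point.
Sat(EF p) = {3}
Sat(¬a ∧ (EF p)) = {3}
EG (¬a ∧ (EF p)): greatest fixpoint, start Z0 = {3}, keep only states in Sat with some successor in Z. Already a fixed point.
Sat(EG (¬a ∧ (EF p))) = {3}
E[a U EG (¬a ∧ (EF p))]: least fixpoint, start Z0 = Sat(EG (¬a ∧ (EF p))) = {3}, add states in Sat(a) with some successor in Z. Already a fixed point.
Sat(E[a U EG (¬a ∧ (EF p))]) = {3}
3 ∈ Sat(E[a U EG (¬a ∧ (EF p))]) = {3}, so the formula holds at 3.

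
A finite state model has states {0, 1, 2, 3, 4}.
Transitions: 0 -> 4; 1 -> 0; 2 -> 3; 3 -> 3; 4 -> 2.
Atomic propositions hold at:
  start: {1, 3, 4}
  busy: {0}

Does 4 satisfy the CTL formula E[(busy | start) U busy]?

Sat(busy | start) = {0, 1, 3, 4}
E[(busy | start) U busy]: least fixpoint, start Z0 = Sat(busy) = {0}, add states in Sat(busy | start) with some successor in Z. Z1 = {0, 1}; fixed.
Sat(E[(busy | start) U busy]) = {0, 1}
4 ∉ Sat(E[(busy | start) U busy]) = {0, 1}, so the formula does not hold at 4.

No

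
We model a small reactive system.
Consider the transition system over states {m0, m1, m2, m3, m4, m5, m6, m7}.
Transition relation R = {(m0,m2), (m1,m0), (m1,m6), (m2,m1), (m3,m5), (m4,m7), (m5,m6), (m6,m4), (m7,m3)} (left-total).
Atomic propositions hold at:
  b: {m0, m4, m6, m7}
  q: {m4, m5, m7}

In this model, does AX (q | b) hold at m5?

Yes

Sat(q | b) = {m0, m4, m5, m6, m7}
Sat(AX (q | b)) = {s : every successor in {m0, m4, m5, m6, m7}} = {m1, m3, m4, m5, m6}
m5 ∈ Sat(AX (q | b)) = {m1, m3, m4, m5, m6}, so the formula holds at m5.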